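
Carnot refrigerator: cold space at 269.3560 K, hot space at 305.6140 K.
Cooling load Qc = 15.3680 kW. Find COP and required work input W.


COP = 269.3560 / 36.2580 = 7.4289
W = 15.3680 / 7.4289 = 2.0687 kW

COP = 7.4289, W = 2.0687 kW


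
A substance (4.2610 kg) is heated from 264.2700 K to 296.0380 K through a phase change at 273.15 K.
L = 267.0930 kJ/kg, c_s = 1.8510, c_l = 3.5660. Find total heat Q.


Q1 (sensible, solid) = 4.2610 * 1.8510 * 8.8800 = 70.0375 kJ
Q2 (latent) = 4.2610 * 267.0930 = 1138.0833 kJ
Q3 (sensible, liquid) = 4.2610 * 3.5660 * 22.8880 = 347.7769 kJ
Q_total = 1555.8977 kJ

1555.8977 kJ


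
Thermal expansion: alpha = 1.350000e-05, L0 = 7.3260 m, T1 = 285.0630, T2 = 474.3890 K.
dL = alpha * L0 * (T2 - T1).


dT = 189.3260 K
dL = 1.350000e-05 * 7.3260 * 189.3260 = 0.018725 m
L_final = 7.344725 m

dL = 0.018725 m


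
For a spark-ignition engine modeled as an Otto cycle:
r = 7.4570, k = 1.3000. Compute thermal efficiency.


r^(k-1) = 1.8271
eta = 1 - 1/1.8271 = 0.4527 = 45.2693%

45.2693%


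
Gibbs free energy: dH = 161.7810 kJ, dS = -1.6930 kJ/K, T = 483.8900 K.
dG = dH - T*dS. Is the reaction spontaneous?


T*dS = 483.8900 * -1.6930 = -819.2258 kJ
dG = 161.7810 + 819.2258 = 981.0068 kJ (non-spontaneous)

dG = 981.0068 kJ, non-spontaneous


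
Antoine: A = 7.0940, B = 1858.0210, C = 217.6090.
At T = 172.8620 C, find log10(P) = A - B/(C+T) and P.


C+T = 390.4710
B/(C+T) = 4.7584
log10(P) = 7.0940 - 4.7584 = 2.3356
P = 10^2.3356 = 216.5660 mmHg

216.5660 mmHg


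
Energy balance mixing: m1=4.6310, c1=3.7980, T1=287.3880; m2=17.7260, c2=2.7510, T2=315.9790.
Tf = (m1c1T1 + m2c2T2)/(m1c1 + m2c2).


num = 20463.2061
den = 66.3528
Tf = 308.4002 K

308.4002 K


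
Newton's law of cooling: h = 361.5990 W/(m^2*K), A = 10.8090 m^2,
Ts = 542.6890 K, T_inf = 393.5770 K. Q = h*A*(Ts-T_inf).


dT = 149.1120 K
Q = 361.5990 * 10.8090 * 149.1120 = 582807.7697 W

582807.7697 W


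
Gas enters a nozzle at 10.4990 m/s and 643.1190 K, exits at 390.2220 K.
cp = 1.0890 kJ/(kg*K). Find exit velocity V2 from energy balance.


dT = 252.8970 K
2*cp*1000*dT = 550809.6660
V1^2 = 110.2290
V2 = sqrt(550919.8950) = 742.2398 m/s

742.2398 m/s


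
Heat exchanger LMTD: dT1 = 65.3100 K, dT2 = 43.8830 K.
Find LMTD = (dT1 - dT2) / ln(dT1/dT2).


dT1/dT2 = 1.4883
ln(dT1/dT2) = 0.3976
LMTD = 21.4270 / 0.3976 = 53.8884 K

53.8884 K


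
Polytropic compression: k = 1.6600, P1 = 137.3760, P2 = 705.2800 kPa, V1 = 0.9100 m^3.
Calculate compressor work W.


(k-1)/k = 0.3976
(P2/P1)^exp = 1.9163
W = 2.5152 * 137.3760 * 0.9100 * (1.9163 - 1) = 288.1139 kJ

288.1139 kJ


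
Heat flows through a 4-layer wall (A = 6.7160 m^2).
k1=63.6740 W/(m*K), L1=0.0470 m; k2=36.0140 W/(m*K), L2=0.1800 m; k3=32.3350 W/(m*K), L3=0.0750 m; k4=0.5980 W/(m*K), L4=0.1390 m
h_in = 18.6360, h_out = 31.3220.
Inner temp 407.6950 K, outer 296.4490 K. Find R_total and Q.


R_conv_in = 1/(18.6360*6.7160) = 0.0080
R_1 = 0.0470/(63.6740*6.7160) = 0.0001
R_2 = 0.1800/(36.0140*6.7160) = 0.0007
R_3 = 0.0750/(32.3350*6.7160) = 0.0003
R_4 = 0.1390/(0.5980*6.7160) = 0.0346
R_conv_out = 1/(31.3220*6.7160) = 0.0048
R_total = 0.0486 K/W
Q = 111.2460 / 0.0486 = 2291.2197 W

R_total = 0.0486 K/W, Q = 2291.2197 W


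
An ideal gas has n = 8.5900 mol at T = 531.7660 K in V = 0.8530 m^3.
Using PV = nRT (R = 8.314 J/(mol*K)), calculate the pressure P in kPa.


P = nRT/V = 8.5900 * 8.314 * 531.7660 / 0.8530
= 37977.2707 / 0.8530 = 44522.0055 Pa = 44.5220 kPa

44.5220 kPa


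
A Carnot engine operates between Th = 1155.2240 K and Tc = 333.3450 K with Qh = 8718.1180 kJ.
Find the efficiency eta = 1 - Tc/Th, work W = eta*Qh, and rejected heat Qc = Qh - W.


eta = 1 - 333.3450/1155.2240 = 0.7114
W = 0.7114 * 8718.1180 = 6202.4665 kJ
Qc = 8718.1180 - 6202.4665 = 2515.6515 kJ

eta = 71.1446%, W = 6202.4665 kJ, Qc = 2515.6515 kJ


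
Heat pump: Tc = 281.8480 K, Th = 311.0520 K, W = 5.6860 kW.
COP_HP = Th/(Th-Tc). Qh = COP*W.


COP = 311.0520 / 29.2040 = 10.6510
Qh = 10.6510 * 5.6860 = 60.5616 kW

COP = 10.6510, Qh = 60.5616 kW


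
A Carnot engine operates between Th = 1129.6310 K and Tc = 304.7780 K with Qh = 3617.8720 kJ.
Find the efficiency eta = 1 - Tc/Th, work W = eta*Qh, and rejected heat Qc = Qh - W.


eta = 1 - 304.7780/1129.6310 = 0.7302
W = 0.7302 * 3617.8720 = 2641.7587 kJ
Qc = 3617.8720 - 2641.7587 = 976.1133 kJ

eta = 73.0197%, W = 2641.7587 kJ, Qc = 976.1133 kJ


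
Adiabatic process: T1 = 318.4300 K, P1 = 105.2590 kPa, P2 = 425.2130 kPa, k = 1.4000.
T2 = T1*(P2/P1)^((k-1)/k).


(k-1)/k = 0.2857
(P2/P1)^exp = 1.4902
T2 = 318.4300 * 1.4902 = 474.5217 K

474.5217 K


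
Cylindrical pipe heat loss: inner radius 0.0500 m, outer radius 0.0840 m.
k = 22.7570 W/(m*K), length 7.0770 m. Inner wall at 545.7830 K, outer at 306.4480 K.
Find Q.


dT = 239.3350 K
ln(ro/ri) = 0.5188
Q = 2*pi*22.7570*7.0770*239.3350 / 0.5188 = 466826.5153 W

466826.5153 W


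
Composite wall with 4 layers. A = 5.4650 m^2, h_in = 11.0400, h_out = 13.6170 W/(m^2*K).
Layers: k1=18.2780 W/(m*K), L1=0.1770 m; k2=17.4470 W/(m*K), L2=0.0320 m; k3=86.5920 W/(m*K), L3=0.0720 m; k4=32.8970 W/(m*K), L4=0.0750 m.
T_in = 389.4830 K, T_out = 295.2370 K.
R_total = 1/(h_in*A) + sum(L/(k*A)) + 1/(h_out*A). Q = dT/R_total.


R_conv_in = 1/(11.0400*5.4650) = 0.0166
R_1 = 0.1770/(18.2780*5.4650) = 0.0018
R_2 = 0.0320/(17.4470*5.4650) = 0.0003
R_3 = 0.0720/(86.5920*5.4650) = 0.0002
R_4 = 0.0750/(32.8970*5.4650) = 0.0004
R_conv_out = 1/(13.6170*5.4650) = 0.0134
R_total = 0.0327 K/W
Q = 94.2460 / 0.0327 = 2883.0917 W

R_total = 0.0327 K/W, Q = 2883.0917 W


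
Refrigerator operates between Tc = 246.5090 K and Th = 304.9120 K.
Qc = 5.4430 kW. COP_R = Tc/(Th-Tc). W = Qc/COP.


COP = 246.5090 / 58.4030 = 4.2208
W = 5.4430 / 4.2208 = 1.2896 kW

COP = 4.2208, W = 1.2896 kW


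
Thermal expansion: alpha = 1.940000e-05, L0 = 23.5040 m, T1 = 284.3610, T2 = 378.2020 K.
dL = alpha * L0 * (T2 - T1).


dT = 93.8410 K
dL = 1.940000e-05 * 23.5040 * 93.8410 = 0.042789 m
L_final = 23.546789 m

dL = 0.042789 m


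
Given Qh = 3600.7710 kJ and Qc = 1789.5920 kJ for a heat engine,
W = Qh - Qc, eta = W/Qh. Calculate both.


W = 3600.7710 - 1789.5920 = 1811.1790 kJ
eta = 1811.1790 / 3600.7710 = 0.5030 = 50.2998%

W = 1811.1790 kJ, eta = 50.2998%


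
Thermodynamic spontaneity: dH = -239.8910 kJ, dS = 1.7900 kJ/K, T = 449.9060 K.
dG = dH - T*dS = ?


T*dS = 449.9060 * 1.7900 = 805.3317 kJ
dG = -239.8910 - 805.3317 = -1045.2227 kJ (spontaneous)

dG = -1045.2227 kJ, spontaneous


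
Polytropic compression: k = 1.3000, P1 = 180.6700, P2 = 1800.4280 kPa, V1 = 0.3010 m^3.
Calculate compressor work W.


(k-1)/k = 0.2308
(P2/P1)^exp = 1.6999
W = 4.3333 * 180.6700 * 0.3010 * (1.6999 - 1) = 164.9317 kJ

164.9317 kJ


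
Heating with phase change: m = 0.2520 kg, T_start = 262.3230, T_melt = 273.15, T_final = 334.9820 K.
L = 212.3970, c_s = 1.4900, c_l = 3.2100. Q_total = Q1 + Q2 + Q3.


Q1 (sensible, solid) = 0.2520 * 1.4900 * 10.8270 = 4.0653 kJ
Q2 (latent) = 0.2520 * 212.3970 = 53.5240 kJ
Q3 (sensible, liquid) = 0.2520 * 3.2100 * 61.8320 = 50.0171 kJ
Q_total = 107.6065 kJ

107.6065 kJ


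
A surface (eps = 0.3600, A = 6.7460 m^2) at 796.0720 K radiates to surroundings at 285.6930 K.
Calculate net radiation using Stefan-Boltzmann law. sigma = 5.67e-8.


T^4 = 4.0161e+11
Tsurr^4 = 6.6619e+09
Q = 0.3600 * 5.67e-8 * 6.7460 * 3.9495e+11 = 54384.7179 W

54384.7179 W


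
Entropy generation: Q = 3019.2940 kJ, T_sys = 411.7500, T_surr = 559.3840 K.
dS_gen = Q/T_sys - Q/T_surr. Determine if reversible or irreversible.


dS_sys = 3019.2940/411.7500 = 7.3328 kJ/K
dS_surr = -3019.2940/559.3840 = -5.3975 kJ/K
dS_gen = 7.3328 - 5.3975 = 1.9353 kJ/K (irreversible)

dS_gen = 1.9353 kJ/K, irreversible


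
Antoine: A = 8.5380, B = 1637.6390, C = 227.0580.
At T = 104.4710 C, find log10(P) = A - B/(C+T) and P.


C+T = 331.5290
B/(C+T) = 4.9397
log10(P) = 8.5380 - 4.9397 = 3.5983
P = 10^3.5983 = 3965.9264 mmHg

3965.9264 mmHg


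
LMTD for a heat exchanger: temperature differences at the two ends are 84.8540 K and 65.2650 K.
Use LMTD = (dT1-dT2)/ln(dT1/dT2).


dT1/dT2 = 1.3001
ln(dT1/dT2) = 0.2625
LMTD = 19.5890 / 0.2625 = 74.6315 K

74.6315 K


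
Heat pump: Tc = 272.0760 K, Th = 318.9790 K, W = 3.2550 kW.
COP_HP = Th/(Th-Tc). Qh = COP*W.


COP = 318.9790 / 46.9030 = 6.8008
Qh = 6.8008 * 3.2550 = 22.1367 kW

COP = 6.8008, Qh = 22.1367 kW


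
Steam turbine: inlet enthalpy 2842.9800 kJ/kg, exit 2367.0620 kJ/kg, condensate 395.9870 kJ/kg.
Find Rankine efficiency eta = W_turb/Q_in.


W = 475.9180 kJ/kg
Q_in = 2446.9930 kJ/kg
eta = 0.1945 = 19.4491%

eta = 19.4491%


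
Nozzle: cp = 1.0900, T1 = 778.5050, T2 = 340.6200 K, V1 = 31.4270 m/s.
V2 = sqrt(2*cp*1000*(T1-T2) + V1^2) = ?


dT = 437.8850 K
2*cp*1000*dT = 954589.3000
V1^2 = 987.6563
V2 = sqrt(955576.9563) = 977.5362 m/s

977.5362 m/s


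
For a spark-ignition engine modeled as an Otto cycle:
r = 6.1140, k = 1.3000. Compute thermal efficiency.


r^(k-1) = 1.7215
eta = 1 - 1/1.7215 = 0.4191 = 41.9099%

41.9099%


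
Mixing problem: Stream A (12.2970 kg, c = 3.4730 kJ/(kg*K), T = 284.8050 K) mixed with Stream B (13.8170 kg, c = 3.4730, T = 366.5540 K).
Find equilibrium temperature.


num = 29752.9260
den = 90.6939
Tf = 328.0587 K

328.0587 K


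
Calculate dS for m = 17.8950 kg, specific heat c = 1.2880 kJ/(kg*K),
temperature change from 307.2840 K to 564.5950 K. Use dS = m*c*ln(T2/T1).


T2/T1 = 1.8374
ln(T2/T1) = 0.6083
dS = 17.8950 * 1.2880 * 0.6083 = 14.0214 kJ/K

14.0214 kJ/K


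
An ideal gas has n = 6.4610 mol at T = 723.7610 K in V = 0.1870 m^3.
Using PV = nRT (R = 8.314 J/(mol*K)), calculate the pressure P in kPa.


P = nRT/V = 6.4610 * 8.314 * 723.7610 / 0.1870
= 38878.0916 / 0.1870 = 207904.2331 Pa = 207.9042 kPa

207.9042 kPa


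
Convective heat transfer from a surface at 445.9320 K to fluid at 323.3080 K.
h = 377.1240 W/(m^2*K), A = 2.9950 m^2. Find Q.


dT = 122.6240 K
Q = 377.1240 * 2.9950 * 122.6240 = 138502.1379 W

138502.1379 W


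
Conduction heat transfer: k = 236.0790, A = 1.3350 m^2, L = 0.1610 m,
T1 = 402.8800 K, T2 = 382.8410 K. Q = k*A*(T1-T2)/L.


dT = 20.0390 K
Q = 236.0790 * 1.3350 * 20.0390 / 0.1610 = 39227.3339 W

39227.3339 W


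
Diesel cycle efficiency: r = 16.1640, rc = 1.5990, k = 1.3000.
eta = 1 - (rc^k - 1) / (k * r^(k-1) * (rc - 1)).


r^(k-1) = 2.3044
rc^k = 1.8408
eta = 0.5315 = 53.1456%

53.1456%


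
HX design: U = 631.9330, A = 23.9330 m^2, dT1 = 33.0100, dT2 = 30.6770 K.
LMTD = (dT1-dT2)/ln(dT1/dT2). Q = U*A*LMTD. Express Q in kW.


LMTD = 31.8293 K
Q = 631.9330 * 23.9330 * 31.8293 = 481387.2635 W = 481.3873 kW

481.3873 kW


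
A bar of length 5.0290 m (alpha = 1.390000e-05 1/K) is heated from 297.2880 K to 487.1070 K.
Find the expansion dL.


dT = 189.8190 K
dL = 1.390000e-05 * 5.0290 * 189.8190 = 0.013269 m
L_final = 5.042269 m

dL = 0.013269 m


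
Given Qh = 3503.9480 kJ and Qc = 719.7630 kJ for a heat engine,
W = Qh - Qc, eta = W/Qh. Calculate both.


W = 3503.9480 - 719.7630 = 2784.1850 kJ
eta = 2784.1850 / 3503.9480 = 0.7946 = 79.4585%

W = 2784.1850 kJ, eta = 79.4585%


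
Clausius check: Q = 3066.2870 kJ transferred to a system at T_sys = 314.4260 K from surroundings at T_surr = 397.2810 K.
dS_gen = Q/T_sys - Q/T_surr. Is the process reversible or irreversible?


dS_sys = 3066.2870/314.4260 = 9.7520 kJ/K
dS_surr = -3066.2870/397.2810 = -7.7182 kJ/K
dS_gen = 9.7520 - 7.7182 = 2.0338 kJ/K (irreversible)

dS_gen = 2.0338 kJ/K, irreversible


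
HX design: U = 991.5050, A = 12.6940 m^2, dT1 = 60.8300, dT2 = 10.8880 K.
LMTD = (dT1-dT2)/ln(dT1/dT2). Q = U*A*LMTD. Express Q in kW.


LMTD = 29.0289 K
Q = 991.5050 * 12.6940 * 29.0289 = 365362.8532 W = 365.3629 kW

365.3629 kW


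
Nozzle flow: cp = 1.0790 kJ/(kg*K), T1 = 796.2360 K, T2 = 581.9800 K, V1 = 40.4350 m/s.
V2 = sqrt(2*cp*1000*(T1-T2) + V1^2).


dT = 214.2560 K
2*cp*1000*dT = 462364.4480
V1^2 = 1634.9892
V2 = sqrt(463999.4372) = 681.1750 m/s

681.1750 m/s


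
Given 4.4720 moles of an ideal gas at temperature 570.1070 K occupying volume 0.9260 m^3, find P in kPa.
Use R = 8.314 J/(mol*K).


P = nRT/V = 4.4720 * 8.314 * 570.1070 / 0.9260
= 21196.6968 / 0.9260 = 22890.6013 Pa = 22.8906 kPa

22.8906 kPa


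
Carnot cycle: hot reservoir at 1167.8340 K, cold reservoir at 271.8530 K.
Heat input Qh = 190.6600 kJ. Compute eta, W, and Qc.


eta = 1 - 271.8530/1167.8340 = 0.7672
W = 0.7672 * 190.6600 = 146.2774 kJ
Qc = 190.6600 - 146.2774 = 44.3826 kJ

eta = 76.7216%, W = 146.2774 kJ, Qc = 44.3826 kJ


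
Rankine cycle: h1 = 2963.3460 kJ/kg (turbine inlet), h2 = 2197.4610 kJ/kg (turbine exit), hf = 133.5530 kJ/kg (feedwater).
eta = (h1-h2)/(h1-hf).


W = 765.8850 kJ/kg
Q_in = 2829.7930 kJ/kg
eta = 0.2707 = 27.0651%

eta = 27.0651%


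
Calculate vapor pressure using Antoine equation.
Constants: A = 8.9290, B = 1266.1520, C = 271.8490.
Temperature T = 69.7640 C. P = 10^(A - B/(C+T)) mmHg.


C+T = 341.6130
B/(C+T) = 3.7064
log10(P) = 8.9290 - 3.7064 = 5.2226
P = 10^5.2226 = 166957.9461 mmHg

166957.9461 mmHg


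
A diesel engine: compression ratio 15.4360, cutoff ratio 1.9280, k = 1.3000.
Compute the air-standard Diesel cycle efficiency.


r^(k-1) = 2.2728
rc^k = 2.3477
eta = 0.5085 = 50.8487%

50.8487%


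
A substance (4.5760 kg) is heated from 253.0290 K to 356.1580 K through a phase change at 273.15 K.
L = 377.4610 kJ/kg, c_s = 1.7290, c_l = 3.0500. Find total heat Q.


Q1 (sensible, solid) = 4.5760 * 1.7290 * 20.1210 = 159.1954 kJ
Q2 (latent) = 4.5760 * 377.4610 = 1727.2615 kJ
Q3 (sensible, liquid) = 4.5760 * 3.0500 * 83.0080 = 1158.5261 kJ
Q_total = 3044.9830 kJ

3044.9830 kJ


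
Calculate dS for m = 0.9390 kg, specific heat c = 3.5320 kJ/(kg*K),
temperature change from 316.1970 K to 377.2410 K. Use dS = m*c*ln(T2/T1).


T2/T1 = 1.1931
ln(T2/T1) = 0.1765
dS = 0.9390 * 3.5320 * 0.1765 = 0.5854 kJ/K

0.5854 kJ/K


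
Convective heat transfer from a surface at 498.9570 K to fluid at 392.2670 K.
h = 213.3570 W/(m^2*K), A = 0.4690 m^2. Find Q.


dT = 106.6900 K
Q = 213.3570 * 0.4690 * 106.6900 = 10675.8744 W

10675.8744 W


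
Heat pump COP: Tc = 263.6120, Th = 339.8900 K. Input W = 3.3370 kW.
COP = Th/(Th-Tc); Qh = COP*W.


COP = 339.8900 / 76.2780 = 4.4559
Qh = 4.4559 * 3.3370 = 14.8695 kW

COP = 4.4559, Qh = 14.8695 kW


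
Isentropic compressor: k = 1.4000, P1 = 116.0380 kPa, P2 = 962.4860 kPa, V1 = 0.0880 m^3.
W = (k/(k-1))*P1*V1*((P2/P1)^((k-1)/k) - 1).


(k-1)/k = 0.2857
(P2/P1)^exp = 1.8303
W = 3.5000 * 116.0380 * 0.0880 * (1.8303 - 1) = 29.6732 kJ

29.6732 kJ


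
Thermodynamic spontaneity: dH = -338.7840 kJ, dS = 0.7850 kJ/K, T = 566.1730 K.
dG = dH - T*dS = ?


T*dS = 566.1730 * 0.7850 = 444.4458 kJ
dG = -338.7840 - 444.4458 = -783.2298 kJ (spontaneous)

dG = -783.2298 kJ, spontaneous


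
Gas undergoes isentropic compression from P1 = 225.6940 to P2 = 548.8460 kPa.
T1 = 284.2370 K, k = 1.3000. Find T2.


(k-1)/k = 0.2308
(P2/P1)^exp = 1.2276
T2 = 284.2370 * 1.2276 = 348.9326 K

348.9326 K


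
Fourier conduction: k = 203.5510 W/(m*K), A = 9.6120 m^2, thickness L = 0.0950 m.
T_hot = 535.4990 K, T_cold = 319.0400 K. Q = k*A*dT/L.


dT = 216.4590 K
Q = 203.5510 * 9.6120 * 216.4590 / 0.0950 = 4457989.5377 W

4457989.5377 W


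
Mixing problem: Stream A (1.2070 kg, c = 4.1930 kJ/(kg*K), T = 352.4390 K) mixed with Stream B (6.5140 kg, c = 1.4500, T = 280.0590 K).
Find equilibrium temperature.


num = 4428.9178
den = 14.5063
Tf = 305.3110 K

305.3110 K


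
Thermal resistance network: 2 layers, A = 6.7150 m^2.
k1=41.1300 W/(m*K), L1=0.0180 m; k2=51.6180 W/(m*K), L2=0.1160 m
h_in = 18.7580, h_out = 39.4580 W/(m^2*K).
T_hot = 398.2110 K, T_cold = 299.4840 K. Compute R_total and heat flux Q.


R_conv_in = 1/(18.7580*6.7150) = 0.0079
R_1 = 0.0180/(41.1300*6.7150) = 6.5173e-05
R_2 = 0.1160/(51.6180*6.7150) = 0.0003
R_conv_out = 1/(39.4580*6.7150) = 0.0038
R_total = 0.0121 K/W
Q = 98.7270 / 0.0121 = 8150.4884 W

R_total = 0.0121 K/W, Q = 8150.4884 W


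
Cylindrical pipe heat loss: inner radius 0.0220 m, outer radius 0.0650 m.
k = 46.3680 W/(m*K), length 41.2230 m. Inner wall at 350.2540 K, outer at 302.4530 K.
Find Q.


dT = 47.8010 K
ln(ro/ri) = 1.0833
Q = 2*pi*46.3680*41.2230*47.8010 / 1.0833 = 529917.3012 W

529917.3012 W


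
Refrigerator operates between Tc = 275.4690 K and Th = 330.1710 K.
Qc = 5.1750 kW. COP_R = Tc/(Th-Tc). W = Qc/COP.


COP = 275.4690 / 54.7020 = 5.0358
W = 5.1750 / 5.0358 = 1.0276 kW

COP = 5.0358, W = 1.0276 kW


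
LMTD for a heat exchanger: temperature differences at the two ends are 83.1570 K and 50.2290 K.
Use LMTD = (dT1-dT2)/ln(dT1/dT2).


dT1/dT2 = 1.6556
ln(dT1/dT2) = 0.5041
LMTD = 32.9280 / 0.5041 = 65.3155 K

65.3155 K


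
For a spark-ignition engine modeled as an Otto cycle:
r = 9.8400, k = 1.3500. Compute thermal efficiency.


r^(k-1) = 2.2261
eta = 1 - 1/2.2261 = 0.5508 = 55.0788%

55.0788%


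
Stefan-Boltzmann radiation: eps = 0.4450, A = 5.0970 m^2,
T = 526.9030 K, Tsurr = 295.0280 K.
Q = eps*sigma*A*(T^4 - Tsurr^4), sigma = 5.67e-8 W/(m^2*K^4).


T^4 = 7.7077e+10
Tsurr^4 = 7.5762e+09
Q = 0.4450 * 5.67e-8 * 5.0970 * 6.9500e+10 = 8938.0956 W

8938.0956 W


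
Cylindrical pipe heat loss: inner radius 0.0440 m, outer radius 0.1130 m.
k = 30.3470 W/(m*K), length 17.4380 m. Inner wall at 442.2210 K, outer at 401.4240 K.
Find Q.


dT = 40.7970 K
ln(ro/ri) = 0.9432
Q = 2*pi*30.3470*17.4380*40.7970 / 0.9432 = 143819.4351 W

143819.4351 W


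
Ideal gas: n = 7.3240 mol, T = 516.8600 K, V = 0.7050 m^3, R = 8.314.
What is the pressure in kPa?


P = nRT/V = 7.3240 * 8.314 * 516.8600 / 0.7050
= 31472.5027 / 0.7050 = 44641.8478 Pa = 44.6418 kPa

44.6418 kPa


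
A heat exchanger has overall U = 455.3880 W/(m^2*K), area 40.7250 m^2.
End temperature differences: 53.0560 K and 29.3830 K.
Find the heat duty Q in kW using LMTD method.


LMTD = 40.0605 K
Q = 455.3880 * 40.7250 * 40.0605 = 742948.4781 W = 742.9485 kW

742.9485 kW


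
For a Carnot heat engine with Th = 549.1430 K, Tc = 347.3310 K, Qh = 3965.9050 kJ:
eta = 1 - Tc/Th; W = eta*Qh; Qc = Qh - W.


eta = 1 - 347.3310/549.1430 = 0.3675
W = 0.3675 * 3965.9050 = 1457.4842 kJ
Qc = 3965.9050 - 1457.4842 = 2508.4208 kJ

eta = 36.7504%, W = 1457.4842 kJ, Qc = 2508.4208 kJ


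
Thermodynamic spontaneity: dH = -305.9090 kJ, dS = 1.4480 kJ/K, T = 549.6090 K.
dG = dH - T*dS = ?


T*dS = 549.6090 * 1.4480 = 795.8338 kJ
dG = -305.9090 - 795.8338 = -1101.7428 kJ (spontaneous)

dG = -1101.7428 kJ, spontaneous


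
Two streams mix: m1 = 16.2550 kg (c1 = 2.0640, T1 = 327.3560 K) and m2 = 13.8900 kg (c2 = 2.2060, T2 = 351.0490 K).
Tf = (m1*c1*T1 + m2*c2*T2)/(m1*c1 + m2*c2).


num = 21739.5103
den = 64.1917
Tf = 338.6657 K

338.6657 K


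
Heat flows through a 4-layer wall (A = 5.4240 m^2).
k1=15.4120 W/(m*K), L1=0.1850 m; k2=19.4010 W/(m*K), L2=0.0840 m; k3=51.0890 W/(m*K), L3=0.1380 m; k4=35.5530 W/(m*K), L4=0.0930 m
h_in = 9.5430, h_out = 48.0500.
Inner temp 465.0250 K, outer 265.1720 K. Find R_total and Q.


R_conv_in = 1/(9.5430*5.4240) = 0.0193
R_1 = 0.1850/(15.4120*5.4240) = 0.0022
R_2 = 0.0840/(19.4010*5.4240) = 0.0008
R_3 = 0.1380/(51.0890*5.4240) = 0.0005
R_4 = 0.0930/(35.5530*5.4240) = 0.0005
R_conv_out = 1/(48.0500*5.4240) = 0.0038
R_total = 0.0271 K/W
Q = 199.8530 / 0.0271 = 7361.6083 W

R_total = 0.0271 K/W, Q = 7361.6083 W


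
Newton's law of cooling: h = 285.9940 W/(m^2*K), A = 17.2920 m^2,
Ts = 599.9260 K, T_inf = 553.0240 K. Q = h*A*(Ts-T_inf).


dT = 46.9020 K
Q = 285.9940 * 17.2920 * 46.9020 = 231949.5376 W

231949.5376 W


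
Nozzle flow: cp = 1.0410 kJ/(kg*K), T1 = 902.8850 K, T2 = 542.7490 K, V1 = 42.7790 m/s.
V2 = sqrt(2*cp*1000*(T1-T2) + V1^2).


dT = 360.1360 K
2*cp*1000*dT = 749803.1520
V1^2 = 1830.0428
V2 = sqrt(751633.1948) = 866.9678 m/s

866.9678 m/s


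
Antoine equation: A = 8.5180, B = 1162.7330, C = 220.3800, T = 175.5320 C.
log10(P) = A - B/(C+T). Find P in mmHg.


C+T = 395.9120
B/(C+T) = 2.9368
log10(P) = 8.5180 - 2.9368 = 5.5812
P = 10^5.5812 = 381200.0271 mmHg

381200.0271 mmHg


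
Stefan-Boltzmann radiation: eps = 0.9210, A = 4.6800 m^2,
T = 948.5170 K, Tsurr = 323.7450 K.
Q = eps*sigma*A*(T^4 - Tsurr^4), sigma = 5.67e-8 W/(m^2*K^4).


T^4 = 8.0943e+11
Tsurr^4 = 1.0985e+10
Q = 0.9210 * 5.67e-8 * 4.6800 * 7.9845e+11 = 195134.7316 W

195134.7316 W


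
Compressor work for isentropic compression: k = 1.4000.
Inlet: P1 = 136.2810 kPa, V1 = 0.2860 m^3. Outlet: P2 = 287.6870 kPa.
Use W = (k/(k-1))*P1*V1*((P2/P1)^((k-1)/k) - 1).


(k-1)/k = 0.2857
(P2/P1)^exp = 1.2380
W = 3.5000 * 136.2810 * 0.2860 * (1.2380 - 1) = 32.4632 kJ

32.4632 kJ


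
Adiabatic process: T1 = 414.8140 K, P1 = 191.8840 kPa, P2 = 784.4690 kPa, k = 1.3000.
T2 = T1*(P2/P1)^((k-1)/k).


(k-1)/k = 0.2308
(P2/P1)^exp = 1.3840
T2 = 414.8140 * 1.3840 = 574.0865 K

574.0865 K


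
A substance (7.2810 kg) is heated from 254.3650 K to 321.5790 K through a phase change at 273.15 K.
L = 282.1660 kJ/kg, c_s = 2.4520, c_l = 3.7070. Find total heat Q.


Q1 (sensible, solid) = 7.2810 * 2.4520 * 18.7850 = 335.3688 kJ
Q2 (latent) = 7.2810 * 282.1660 = 2054.4506 kJ
Q3 (sensible, liquid) = 7.2810 * 3.7070 * 48.4290 = 1307.1310 kJ
Q_total = 3696.9505 kJ

3696.9505 kJ


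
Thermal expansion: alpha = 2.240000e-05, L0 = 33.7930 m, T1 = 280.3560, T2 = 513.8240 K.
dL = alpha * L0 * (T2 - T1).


dT = 233.4680 K
dL = 2.240000e-05 * 33.7930 * 233.4680 = 0.176727 m
L_final = 33.969727 m

dL = 0.176727 m


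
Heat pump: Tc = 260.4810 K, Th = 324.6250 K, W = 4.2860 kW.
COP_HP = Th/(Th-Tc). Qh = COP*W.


COP = 324.6250 / 64.1440 = 5.0609
Qh = 5.0609 * 4.2860 = 21.6909 kW

COP = 5.0609, Qh = 21.6909 kW


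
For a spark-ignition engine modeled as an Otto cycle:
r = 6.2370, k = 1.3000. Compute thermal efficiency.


r^(k-1) = 1.7318
eta = 1 - 1/1.7318 = 0.4226 = 42.2559%

42.2559%


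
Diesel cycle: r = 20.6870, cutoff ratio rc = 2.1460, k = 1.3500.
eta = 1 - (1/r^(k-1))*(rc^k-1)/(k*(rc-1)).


r^(k-1) = 2.8873
rc^k = 2.8035
eta = 0.5963 = 59.6259%

59.6259%


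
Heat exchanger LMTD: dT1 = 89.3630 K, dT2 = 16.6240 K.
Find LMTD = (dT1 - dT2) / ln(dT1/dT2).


dT1/dT2 = 5.3755
ln(dT1/dT2) = 1.6819
LMTD = 72.7390 / 1.6819 = 43.2492 K

43.2492 K


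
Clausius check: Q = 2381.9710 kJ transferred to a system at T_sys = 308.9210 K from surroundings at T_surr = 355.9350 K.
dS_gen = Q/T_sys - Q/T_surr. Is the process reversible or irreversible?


dS_sys = 2381.9710/308.9210 = 7.7106 kJ/K
dS_surr = -2381.9710/355.9350 = -6.6922 kJ/K
dS_gen = 7.7106 - 6.6922 = 1.0185 kJ/K (irreversible)

dS_gen = 1.0185 kJ/K, irreversible


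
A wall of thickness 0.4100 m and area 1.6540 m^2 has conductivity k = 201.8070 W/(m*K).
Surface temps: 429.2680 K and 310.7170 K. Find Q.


dT = 118.5510 K
Q = 201.8070 * 1.6540 * 118.5510 / 0.4100 = 96514.6181 W

96514.6181 W


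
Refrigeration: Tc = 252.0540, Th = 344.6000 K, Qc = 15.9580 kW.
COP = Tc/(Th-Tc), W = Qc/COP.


COP = 252.0540 / 92.5460 = 2.7236
W = 15.9580 / 2.7236 = 5.8593 kW

COP = 2.7236, W = 5.8593 kW


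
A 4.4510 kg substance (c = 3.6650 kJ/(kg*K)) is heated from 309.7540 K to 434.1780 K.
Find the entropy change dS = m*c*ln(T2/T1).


T2/T1 = 1.4017
ln(T2/T1) = 0.3377
dS = 4.4510 * 3.6650 * 0.3377 = 5.5085 kJ/K

5.5085 kJ/K


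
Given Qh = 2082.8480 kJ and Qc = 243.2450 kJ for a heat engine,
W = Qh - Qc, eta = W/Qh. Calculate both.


W = 2082.8480 - 243.2450 = 1839.6030 kJ
eta = 1839.6030 / 2082.8480 = 0.8832 = 88.3215%

W = 1839.6030 kJ, eta = 88.3215%


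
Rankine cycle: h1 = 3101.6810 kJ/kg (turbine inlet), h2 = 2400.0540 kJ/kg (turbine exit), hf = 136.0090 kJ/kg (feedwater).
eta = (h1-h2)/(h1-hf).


W = 701.6270 kJ/kg
Q_in = 2965.6720 kJ/kg
eta = 0.2366 = 23.6583%

eta = 23.6583%


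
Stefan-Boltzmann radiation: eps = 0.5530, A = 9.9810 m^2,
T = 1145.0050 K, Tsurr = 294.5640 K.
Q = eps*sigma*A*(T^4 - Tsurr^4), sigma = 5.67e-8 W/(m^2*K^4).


T^4 = 1.7188e+12
Tsurr^4 = 7.5287e+09
Q = 0.5530 * 5.67e-8 * 9.9810 * 1.7113e+12 = 535556.5367 W

535556.5367 W


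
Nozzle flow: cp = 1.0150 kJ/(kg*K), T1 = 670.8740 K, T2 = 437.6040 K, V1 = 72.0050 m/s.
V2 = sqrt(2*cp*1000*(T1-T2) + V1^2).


dT = 233.2700 K
2*cp*1000*dT = 473538.1000
V1^2 = 5184.7200
V2 = sqrt(478722.8200) = 691.8980 m/s

691.8980 m/s


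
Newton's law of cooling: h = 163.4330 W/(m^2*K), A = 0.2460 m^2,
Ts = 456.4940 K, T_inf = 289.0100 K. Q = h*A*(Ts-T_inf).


dT = 167.4840 K
Q = 163.4330 * 0.2460 * 167.4840 = 6733.6135 W

6733.6135 W


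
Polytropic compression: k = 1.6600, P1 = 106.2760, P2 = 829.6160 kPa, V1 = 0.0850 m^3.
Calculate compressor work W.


(k-1)/k = 0.3976
(P2/P1)^exp = 2.2637
W = 2.5152 * 106.2760 * 0.0850 * (2.2637 - 1) = 28.7128 kJ

28.7128 kJ


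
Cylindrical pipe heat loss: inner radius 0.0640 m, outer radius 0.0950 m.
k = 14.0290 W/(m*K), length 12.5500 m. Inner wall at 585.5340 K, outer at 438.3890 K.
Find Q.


dT = 147.1450 K
ln(ro/ri) = 0.3950
Q = 2*pi*14.0290*12.5500*147.1450 / 0.3950 = 412102.7673 W

412102.7673 W


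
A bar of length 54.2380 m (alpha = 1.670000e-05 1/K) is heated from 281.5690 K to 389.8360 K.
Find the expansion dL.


dT = 108.2670 K
dL = 1.670000e-05 * 54.2380 * 108.2670 = 0.098065 m
L_final = 54.336065 m

dL = 0.098065 m


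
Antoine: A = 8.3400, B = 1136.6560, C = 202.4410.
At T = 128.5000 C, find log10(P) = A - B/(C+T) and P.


C+T = 330.9410
B/(C+T) = 3.4346
log10(P) = 8.3400 - 3.4346 = 4.9054
P = 10^4.9054 = 80423.2732 mmHg

80423.2732 mmHg


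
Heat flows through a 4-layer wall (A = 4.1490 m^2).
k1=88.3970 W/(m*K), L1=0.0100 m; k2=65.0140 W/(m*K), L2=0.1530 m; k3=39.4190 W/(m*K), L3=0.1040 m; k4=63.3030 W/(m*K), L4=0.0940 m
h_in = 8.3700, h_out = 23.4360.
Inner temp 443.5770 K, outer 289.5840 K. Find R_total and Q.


R_conv_in = 1/(8.3700*4.1490) = 0.0288
R_1 = 0.0100/(88.3970*4.1490) = 2.7266e-05
R_2 = 0.1530/(65.0140*4.1490) = 0.0006
R_3 = 0.1040/(39.4190*4.1490) = 0.0006
R_4 = 0.0940/(63.3030*4.1490) = 0.0004
R_conv_out = 1/(23.4360*4.1490) = 0.0103
R_total = 0.0407 K/W
Q = 153.9930 / 0.0407 = 3786.5466 W

R_total = 0.0407 K/W, Q = 3786.5466 W


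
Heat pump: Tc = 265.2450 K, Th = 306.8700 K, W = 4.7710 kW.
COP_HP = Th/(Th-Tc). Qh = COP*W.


COP = 306.8700 / 41.6250 = 7.3723
Qh = 7.3723 * 4.7710 = 35.1730 kW

COP = 7.3723, Qh = 35.1730 kW


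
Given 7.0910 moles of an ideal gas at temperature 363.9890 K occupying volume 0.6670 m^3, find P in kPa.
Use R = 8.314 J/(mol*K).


P = nRT/V = 7.0910 * 8.314 * 363.9890 / 0.6670
= 21458.8164 / 0.6670 = 32172.1386 Pa = 32.1721 kPa

32.1721 kPa


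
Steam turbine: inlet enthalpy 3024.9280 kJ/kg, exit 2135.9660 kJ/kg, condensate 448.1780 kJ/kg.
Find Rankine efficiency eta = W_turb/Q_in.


W = 888.9620 kJ/kg
Q_in = 2576.7500 kJ/kg
eta = 0.3450 = 34.4993%

eta = 34.4993%


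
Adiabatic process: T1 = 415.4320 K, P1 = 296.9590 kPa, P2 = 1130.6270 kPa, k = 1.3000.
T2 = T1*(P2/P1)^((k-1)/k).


(k-1)/k = 0.2308
(P2/P1)^exp = 1.3614
T2 = 415.4320 * 1.3614 = 565.5745 K

565.5745 K


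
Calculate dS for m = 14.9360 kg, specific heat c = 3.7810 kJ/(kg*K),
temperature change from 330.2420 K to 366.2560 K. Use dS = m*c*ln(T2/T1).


T2/T1 = 1.1091
ln(T2/T1) = 0.1035
dS = 14.9360 * 3.7810 * 0.1035 = 5.8453 kJ/K

5.8453 kJ/K


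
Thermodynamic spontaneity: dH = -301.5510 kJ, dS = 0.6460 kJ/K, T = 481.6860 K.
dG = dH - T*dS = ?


T*dS = 481.6860 * 0.6460 = 311.1692 kJ
dG = -301.5510 - 311.1692 = -612.7202 kJ (spontaneous)

dG = -612.7202 kJ, spontaneous


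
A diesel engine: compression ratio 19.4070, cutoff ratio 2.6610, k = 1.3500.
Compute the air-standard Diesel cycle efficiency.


r^(k-1) = 2.8235
rc^k = 3.7481
eta = 0.5659 = 56.5947%

56.5947%


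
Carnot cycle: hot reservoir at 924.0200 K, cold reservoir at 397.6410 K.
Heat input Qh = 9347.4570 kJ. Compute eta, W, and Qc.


eta = 1 - 397.6410/924.0200 = 0.5697
W = 0.5697 * 9347.4570 = 5324.8902 kJ
Qc = 9347.4570 - 5324.8902 = 4022.5668 kJ

eta = 56.9662%, W = 5324.8902 kJ, Qc = 4022.5668 kJ


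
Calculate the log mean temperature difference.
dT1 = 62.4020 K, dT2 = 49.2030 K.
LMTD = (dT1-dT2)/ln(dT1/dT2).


dT1/dT2 = 1.2683
ln(dT1/dT2) = 0.2376
LMTD = 13.1990 / 0.2376 = 55.5414 K

55.5414 K


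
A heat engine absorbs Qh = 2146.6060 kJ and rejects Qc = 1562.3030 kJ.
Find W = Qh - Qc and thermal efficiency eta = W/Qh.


W = 2146.6060 - 1562.3030 = 584.3030 kJ
eta = 584.3030 / 2146.6060 = 0.2722 = 27.2199%

W = 584.3030 kJ, eta = 27.2199%


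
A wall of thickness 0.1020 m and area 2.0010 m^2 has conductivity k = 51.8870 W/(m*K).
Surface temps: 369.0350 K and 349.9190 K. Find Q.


dT = 19.1160 K
Q = 51.8870 * 2.0010 * 19.1160 / 0.1020 = 19458.1927 W

19458.1927 W


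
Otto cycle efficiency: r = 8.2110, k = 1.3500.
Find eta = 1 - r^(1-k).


r^(k-1) = 2.0895
eta = 1 - 1/2.0895 = 0.5214 = 52.1412%

52.1412%


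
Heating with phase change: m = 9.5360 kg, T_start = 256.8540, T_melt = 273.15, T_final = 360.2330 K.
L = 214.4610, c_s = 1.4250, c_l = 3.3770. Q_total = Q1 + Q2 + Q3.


Q1 (sensible, solid) = 9.5360 * 1.4250 * 16.2960 = 221.4431 kJ
Q2 (latent) = 9.5360 * 214.4610 = 2045.1001 kJ
Q3 (sensible, liquid) = 9.5360 * 3.3770 * 87.0830 = 2804.3401 kJ
Q_total = 5070.8833 kJ

5070.8833 kJ


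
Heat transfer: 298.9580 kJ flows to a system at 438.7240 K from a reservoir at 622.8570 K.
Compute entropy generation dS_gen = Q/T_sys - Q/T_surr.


dS_sys = 298.9580/438.7240 = 0.6814 kJ/K
dS_surr = -298.9580/622.8570 = -0.4800 kJ/K
dS_gen = 0.6814 - 0.4800 = 0.2014 kJ/K (irreversible)

dS_gen = 0.2014 kJ/K, irreversible


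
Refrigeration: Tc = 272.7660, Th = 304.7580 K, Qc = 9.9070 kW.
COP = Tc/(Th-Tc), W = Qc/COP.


COP = 272.7660 / 31.9920 = 8.5261
W = 9.9070 / 8.5261 = 1.1620 kW

COP = 8.5261, W = 1.1620 kW


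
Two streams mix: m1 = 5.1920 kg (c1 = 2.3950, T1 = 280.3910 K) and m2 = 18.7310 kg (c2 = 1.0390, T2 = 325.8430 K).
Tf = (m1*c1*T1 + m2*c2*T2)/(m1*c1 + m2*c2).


num = 9828.0137
den = 31.8963
Tf = 308.1235 K

308.1235 K


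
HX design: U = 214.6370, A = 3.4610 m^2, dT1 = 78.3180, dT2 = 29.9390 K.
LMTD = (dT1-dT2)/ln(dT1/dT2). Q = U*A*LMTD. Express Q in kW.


LMTD = 50.3101 K
Q = 214.6370 * 3.4610 * 50.3101 = 37373.3156 W = 37.3733 kW

37.3733 kW


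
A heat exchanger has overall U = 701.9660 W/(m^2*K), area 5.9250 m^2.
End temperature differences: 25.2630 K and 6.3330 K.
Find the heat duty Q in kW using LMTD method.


LMTD = 13.6820 K
Q = 701.9660 * 5.9250 * 13.6820 = 56905.5871 W = 56.9056 kW

56.9056 kW


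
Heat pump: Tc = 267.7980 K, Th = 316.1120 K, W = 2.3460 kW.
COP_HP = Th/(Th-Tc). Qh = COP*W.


COP = 316.1120 / 48.3140 = 6.5429
Qh = 6.5429 * 2.3460 = 15.3496 kW

COP = 6.5429, Qh = 15.3496 kW


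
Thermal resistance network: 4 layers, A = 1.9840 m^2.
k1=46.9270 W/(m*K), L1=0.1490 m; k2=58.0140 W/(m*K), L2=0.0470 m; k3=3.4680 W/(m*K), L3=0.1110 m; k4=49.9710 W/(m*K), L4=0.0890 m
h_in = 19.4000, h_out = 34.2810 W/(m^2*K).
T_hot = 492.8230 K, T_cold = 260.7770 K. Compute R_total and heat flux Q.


R_conv_in = 1/(19.4000*1.9840) = 0.0260
R_1 = 0.1490/(46.9270*1.9840) = 0.0016
R_2 = 0.0470/(58.0140*1.9840) = 0.0004
R_3 = 0.1110/(3.4680*1.9840) = 0.0161
R_4 = 0.0890/(49.9710*1.9840) = 0.0009
R_conv_out = 1/(34.2810*1.9840) = 0.0147
R_total = 0.0597 K/W
Q = 232.0460 / 0.0597 = 3885.3746 W

R_total = 0.0597 K/W, Q = 3885.3746 W


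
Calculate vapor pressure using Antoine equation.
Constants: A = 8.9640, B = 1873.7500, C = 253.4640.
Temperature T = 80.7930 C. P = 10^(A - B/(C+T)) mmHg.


C+T = 334.2570
B/(C+T) = 5.6057
log10(P) = 8.9640 - 5.6057 = 3.3583
P = 10^3.3583 = 2281.8308 mmHg

2281.8308 mmHg


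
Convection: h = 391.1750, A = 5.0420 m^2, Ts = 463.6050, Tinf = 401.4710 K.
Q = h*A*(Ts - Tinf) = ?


dT = 62.1340 K
Q = 391.1750 * 5.0420 * 62.1340 = 122547.1585 W

122547.1585 W


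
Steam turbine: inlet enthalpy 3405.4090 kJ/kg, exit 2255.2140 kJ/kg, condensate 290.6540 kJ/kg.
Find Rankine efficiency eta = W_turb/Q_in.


W = 1150.1950 kJ/kg
Q_in = 3114.7550 kJ/kg
eta = 0.3693 = 36.9273%

eta = 36.9273%


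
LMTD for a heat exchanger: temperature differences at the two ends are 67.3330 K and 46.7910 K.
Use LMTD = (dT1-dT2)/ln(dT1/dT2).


dT1/dT2 = 1.4390
ln(dT1/dT2) = 0.3640
LMTD = 20.5420 / 0.3640 = 56.4403 K

56.4403 K


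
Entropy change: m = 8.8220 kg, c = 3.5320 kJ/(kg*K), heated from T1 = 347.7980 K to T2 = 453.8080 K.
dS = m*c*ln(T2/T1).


T2/T1 = 1.3048
ln(T2/T1) = 0.2661
dS = 8.8220 * 3.5320 * 0.2661 = 8.2900 kJ/K

8.2900 kJ/K


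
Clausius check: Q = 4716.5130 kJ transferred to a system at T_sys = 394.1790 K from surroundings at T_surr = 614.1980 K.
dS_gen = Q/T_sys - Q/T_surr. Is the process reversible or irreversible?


dS_sys = 4716.5130/394.1790 = 11.9654 kJ/K
dS_surr = -4716.5130/614.1980 = -7.6791 kJ/K
dS_gen = 11.9654 - 7.6791 = 4.2863 kJ/K (irreversible)

dS_gen = 4.2863 kJ/K, irreversible


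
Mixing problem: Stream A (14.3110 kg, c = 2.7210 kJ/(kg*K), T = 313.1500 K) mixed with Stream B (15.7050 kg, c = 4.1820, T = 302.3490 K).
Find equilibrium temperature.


num = 32051.9047
den = 104.6185
Tf = 306.3693 K

306.3693 K


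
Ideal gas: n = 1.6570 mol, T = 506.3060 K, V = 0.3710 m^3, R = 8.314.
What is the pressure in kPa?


P = nRT/V = 1.6570 * 8.314 * 506.3060 / 0.3710
= 6975.0223 / 0.3710 = 18800.5993 Pa = 18.8006 kPa

18.8006 kPa


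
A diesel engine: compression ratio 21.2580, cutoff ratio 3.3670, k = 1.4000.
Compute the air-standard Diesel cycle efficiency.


r^(k-1) = 3.3963
rc^k = 5.4719
eta = 0.6027 = 60.2663%

60.2663%


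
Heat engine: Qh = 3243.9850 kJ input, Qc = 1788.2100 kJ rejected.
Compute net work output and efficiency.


W = 3243.9850 - 1788.2100 = 1455.7750 kJ
eta = 1455.7750 / 3243.9850 = 0.4488 = 44.8761%

W = 1455.7750 kJ, eta = 44.8761%


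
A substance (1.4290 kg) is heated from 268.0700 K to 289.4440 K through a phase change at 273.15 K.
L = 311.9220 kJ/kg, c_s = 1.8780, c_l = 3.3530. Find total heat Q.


Q1 (sensible, solid) = 1.4290 * 1.8780 * 5.0800 = 13.6330 kJ
Q2 (latent) = 1.4290 * 311.9220 = 445.7365 kJ
Q3 (sensible, liquid) = 1.4290 * 3.3530 * 16.2940 = 78.0717 kJ
Q_total = 537.4412 kJ

537.4412 kJ


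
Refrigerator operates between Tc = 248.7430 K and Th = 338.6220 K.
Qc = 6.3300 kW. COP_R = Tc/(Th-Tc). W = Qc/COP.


COP = 248.7430 / 89.8790 = 2.7675
W = 6.3300 / 2.7675 = 2.2872 kW

COP = 2.7675, W = 2.2872 kW


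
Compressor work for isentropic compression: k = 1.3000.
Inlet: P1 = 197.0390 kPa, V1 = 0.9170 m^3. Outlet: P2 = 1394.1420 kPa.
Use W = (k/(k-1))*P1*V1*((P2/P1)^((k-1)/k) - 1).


(k-1)/k = 0.2308
(P2/P1)^exp = 1.5707
W = 4.3333 * 197.0390 * 0.9170 * (1.5707 - 1) = 446.8508 kJ

446.8508 kJ


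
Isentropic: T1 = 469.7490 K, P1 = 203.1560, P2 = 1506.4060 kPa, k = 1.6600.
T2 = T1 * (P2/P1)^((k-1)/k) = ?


(k-1)/k = 0.3976
(P2/P1)^exp = 2.2179
T2 = 469.7490 * 2.2179 = 1041.8715 K

1041.8715 K


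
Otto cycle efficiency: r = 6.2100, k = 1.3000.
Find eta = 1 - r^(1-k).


r^(k-1) = 1.7295
eta = 1 - 1/1.7295 = 0.4218 = 42.1807%

42.1807%


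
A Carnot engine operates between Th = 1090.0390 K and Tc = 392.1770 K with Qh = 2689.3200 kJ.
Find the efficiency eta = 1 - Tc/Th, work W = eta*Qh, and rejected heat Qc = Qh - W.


eta = 1 - 392.1770/1090.0390 = 0.6402
W = 0.6402 * 2689.3200 = 1721.7496 kJ
Qc = 2689.3200 - 1721.7496 = 967.5704 kJ

eta = 64.0217%, W = 1721.7496 kJ, Qc = 967.5704 kJ


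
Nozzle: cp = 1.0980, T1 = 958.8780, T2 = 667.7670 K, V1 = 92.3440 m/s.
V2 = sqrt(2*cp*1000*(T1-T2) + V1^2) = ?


dT = 291.1110 K
2*cp*1000*dT = 639279.7560
V1^2 = 8527.4143
V2 = sqrt(647807.1703) = 804.8647 m/s

804.8647 m/s


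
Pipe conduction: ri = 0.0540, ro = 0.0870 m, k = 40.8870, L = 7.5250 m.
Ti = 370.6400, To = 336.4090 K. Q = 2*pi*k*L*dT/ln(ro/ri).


dT = 34.2310 K
ln(ro/ri) = 0.4769
Q = 2*pi*40.8870*7.5250*34.2310 / 0.4769 = 138752.8659 W

138752.8659 W


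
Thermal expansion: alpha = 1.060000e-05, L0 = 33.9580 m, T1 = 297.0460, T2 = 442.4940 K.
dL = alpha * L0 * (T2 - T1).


dT = 145.4480 K
dL = 1.060000e-05 * 33.9580 * 145.4480 = 0.052355 m
L_final = 34.010355 m

dL = 0.052355 m


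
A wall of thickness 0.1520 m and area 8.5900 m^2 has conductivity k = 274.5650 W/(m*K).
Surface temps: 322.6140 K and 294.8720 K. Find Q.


dT = 27.7420 K
Q = 274.5650 * 8.5900 * 27.7420 / 0.1520 = 430459.7194 W

430459.7194 W


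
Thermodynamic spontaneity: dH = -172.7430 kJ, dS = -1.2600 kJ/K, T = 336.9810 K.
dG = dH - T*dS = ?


T*dS = 336.9810 * -1.2600 = -424.5961 kJ
dG = -172.7430 + 424.5961 = 251.8531 kJ (non-spontaneous)

dG = 251.8531 kJ, non-spontaneous


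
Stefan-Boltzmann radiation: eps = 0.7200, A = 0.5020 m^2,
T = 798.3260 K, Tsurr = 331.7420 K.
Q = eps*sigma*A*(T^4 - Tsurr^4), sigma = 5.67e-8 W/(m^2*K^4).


T^4 = 4.0618e+11
Tsurr^4 = 1.2112e+10
Q = 0.7200 * 5.67e-8 * 0.5020 * 3.9407e+11 = 8075.9480 W

8075.9480 W


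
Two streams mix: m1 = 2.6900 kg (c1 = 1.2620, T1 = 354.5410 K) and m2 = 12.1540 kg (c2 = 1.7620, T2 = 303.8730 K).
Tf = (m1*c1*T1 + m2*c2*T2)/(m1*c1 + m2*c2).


num = 7711.1347
den = 24.8101
Tf = 310.8059 K

310.8059 K


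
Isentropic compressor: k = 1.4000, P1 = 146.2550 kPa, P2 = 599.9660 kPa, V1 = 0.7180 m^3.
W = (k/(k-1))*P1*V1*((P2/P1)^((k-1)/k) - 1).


(k-1)/k = 0.2857
(P2/P1)^exp = 1.4967
W = 3.5000 * 146.2550 * 0.7180 * (1.4967 - 1) = 182.5725 kJ

182.5725 kJ


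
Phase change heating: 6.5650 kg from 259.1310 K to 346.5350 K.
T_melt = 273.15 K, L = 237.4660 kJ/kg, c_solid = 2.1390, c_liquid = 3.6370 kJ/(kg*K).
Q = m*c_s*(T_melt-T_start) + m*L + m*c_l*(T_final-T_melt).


Q1 (sensible, solid) = 6.5650 * 2.1390 * 14.0190 = 196.8623 kJ
Q2 (latent) = 6.5650 * 237.4660 = 1558.9643 kJ
Q3 (sensible, liquid) = 6.5650 * 3.6370 * 73.3850 = 1752.2067 kJ
Q_total = 3508.0333 kJ

3508.0333 kJ


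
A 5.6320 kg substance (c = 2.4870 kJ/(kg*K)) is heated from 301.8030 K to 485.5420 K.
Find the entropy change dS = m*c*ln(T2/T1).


T2/T1 = 1.6088
ln(T2/T1) = 0.4755
dS = 5.6320 * 2.4870 * 0.4755 = 6.6601 kJ/K

6.6601 kJ/K


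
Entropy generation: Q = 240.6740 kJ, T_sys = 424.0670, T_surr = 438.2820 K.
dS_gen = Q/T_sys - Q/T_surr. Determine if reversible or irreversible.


dS_sys = 240.6740/424.0670 = 0.5675 kJ/K
dS_surr = -240.6740/438.2820 = -0.5491 kJ/K
dS_gen = 0.5675 - 0.5491 = 0.0184 kJ/K (irreversible)

dS_gen = 0.0184 kJ/K, irreversible


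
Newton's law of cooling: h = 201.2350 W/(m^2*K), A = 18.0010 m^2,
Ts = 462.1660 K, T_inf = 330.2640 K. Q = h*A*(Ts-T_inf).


dT = 131.9020 K
Q = 201.2350 * 18.0010 * 131.9020 = 477805.9248 W

477805.9248 W


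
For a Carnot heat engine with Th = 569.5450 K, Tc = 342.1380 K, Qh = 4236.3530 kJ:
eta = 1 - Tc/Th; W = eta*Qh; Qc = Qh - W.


eta = 1 - 342.1380/569.5450 = 0.3993
W = 0.3993 * 4236.3530 = 1691.4841 kJ
Qc = 4236.3530 - 1691.4841 = 2544.8689 kJ

eta = 39.9278%, W = 1691.4841 kJ, Qc = 2544.8689 kJ


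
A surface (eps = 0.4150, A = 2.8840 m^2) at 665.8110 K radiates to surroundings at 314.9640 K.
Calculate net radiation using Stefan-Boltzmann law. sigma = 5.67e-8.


T^4 = 1.9652e+11
Tsurr^4 = 9.8411e+09
Q = 0.4150 * 5.67e-8 * 2.8840 * 1.8668e+11 = 12668.3076 W

12668.3076 W


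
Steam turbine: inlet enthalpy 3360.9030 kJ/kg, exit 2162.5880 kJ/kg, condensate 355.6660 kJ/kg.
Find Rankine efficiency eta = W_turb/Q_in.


W = 1198.3150 kJ/kg
Q_in = 3005.2370 kJ/kg
eta = 0.3987 = 39.8742%

eta = 39.8742%


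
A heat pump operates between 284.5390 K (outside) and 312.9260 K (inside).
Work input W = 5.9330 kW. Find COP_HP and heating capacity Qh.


COP = 312.9260 / 28.3870 = 11.0236
Qh = 11.0236 * 5.9330 = 65.4028 kW

COP = 11.0236, Qh = 65.4028 kW
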